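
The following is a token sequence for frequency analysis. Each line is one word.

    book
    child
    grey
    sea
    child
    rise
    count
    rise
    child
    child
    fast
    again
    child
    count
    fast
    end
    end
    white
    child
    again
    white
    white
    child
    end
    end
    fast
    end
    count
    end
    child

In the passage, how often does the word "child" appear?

Scanning the 30 tokens for "child":
  position 2: child
  position 5: child
  position 9: child
  position 10: child
  position 13: child
  position 19: child
  position 23: child
  position 30: child

8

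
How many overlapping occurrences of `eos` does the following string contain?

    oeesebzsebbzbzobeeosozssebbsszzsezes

Sliding a length-3 window over the 36 characters (34 positions):
  position 18–20: eos

1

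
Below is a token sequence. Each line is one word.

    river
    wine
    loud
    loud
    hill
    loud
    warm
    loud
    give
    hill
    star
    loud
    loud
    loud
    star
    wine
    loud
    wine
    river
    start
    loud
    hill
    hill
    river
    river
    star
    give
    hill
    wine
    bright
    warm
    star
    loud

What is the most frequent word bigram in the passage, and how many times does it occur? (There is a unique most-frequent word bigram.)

"loud loud", 3 times

Bigram frequencies (highest first):
  loud loud: 3
  wine loud: 2
  loud hill: 2
  give hill: 2
  star loud: 2
  river wine: 1
  … (20 more, each ≤ 1)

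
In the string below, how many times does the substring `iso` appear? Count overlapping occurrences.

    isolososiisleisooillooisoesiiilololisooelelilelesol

Sliding a length-3 window over the 51 characters (49 positions):
  position 1–3: iso
  position 14–16: iso
  position 23–25: iso
  position 36–38: iso

4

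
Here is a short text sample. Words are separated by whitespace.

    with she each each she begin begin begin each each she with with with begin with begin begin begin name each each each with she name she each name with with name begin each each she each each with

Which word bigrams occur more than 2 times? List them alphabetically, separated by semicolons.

begin begin; each each; each she; she each; with with

Bigram counts meeting the condition (more than 2 times):
  begin begin: 4
  each each: 6
  each she: 3
  she each: 3
  with with: 3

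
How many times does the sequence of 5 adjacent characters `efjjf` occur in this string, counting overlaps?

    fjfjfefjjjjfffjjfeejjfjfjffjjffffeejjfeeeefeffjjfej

Sliding a length-5 window over the 51 characters (47 positions):
  (no match at any position)

0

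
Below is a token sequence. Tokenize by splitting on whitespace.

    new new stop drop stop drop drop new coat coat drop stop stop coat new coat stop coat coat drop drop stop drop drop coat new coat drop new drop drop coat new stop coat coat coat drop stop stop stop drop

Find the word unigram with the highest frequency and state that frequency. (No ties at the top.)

"drop", 13 times

Unigram frequencies (highest first):
  drop: 13
  coat: 12
  stop: 10
  new: 7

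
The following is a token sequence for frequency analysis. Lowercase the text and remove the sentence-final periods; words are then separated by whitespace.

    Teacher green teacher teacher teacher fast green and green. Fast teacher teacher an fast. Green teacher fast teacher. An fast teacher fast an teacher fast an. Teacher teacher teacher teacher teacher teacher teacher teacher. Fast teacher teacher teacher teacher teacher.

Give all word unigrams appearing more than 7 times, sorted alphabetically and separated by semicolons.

fast; teacher

Unigram counts meeting the condition (more than 7 times):
  fast: 8
  teacher: 23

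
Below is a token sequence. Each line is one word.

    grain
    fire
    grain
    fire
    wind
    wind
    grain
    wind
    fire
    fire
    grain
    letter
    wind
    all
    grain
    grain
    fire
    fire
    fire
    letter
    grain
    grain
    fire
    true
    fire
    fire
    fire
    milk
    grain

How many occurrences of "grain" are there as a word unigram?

9

Scanning the 29 tokens for "grain":
  position 1: grain
  position 3: grain
  position 7: grain
  position 11: grain
  position 15: grain
  position 16: grain
  position 21: grain
  position 22: grain
  position 29: grain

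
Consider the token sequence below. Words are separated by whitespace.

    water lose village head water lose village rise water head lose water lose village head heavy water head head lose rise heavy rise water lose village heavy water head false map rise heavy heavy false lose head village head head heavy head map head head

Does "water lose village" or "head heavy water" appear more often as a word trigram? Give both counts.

"water lose village": 4 occurrences
"head heavy water": 1 occurrence

"water lose village" (4 vs 1)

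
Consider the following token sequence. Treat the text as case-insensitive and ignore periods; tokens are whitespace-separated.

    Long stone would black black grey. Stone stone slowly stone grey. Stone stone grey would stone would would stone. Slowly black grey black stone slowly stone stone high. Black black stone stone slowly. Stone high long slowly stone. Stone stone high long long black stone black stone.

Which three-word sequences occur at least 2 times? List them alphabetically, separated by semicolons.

Trigram counts meeting the condition (at least 2 times):
  grey stone stone: 2
  slowly stone stone: 2
  stone high long: 2
  stone slowly stone: 3
  stone stone high: 2
  stone stone slowly: 2

grey stone stone; slowly stone stone; stone high long; stone slowly stone; stone stone high; stone stone slowly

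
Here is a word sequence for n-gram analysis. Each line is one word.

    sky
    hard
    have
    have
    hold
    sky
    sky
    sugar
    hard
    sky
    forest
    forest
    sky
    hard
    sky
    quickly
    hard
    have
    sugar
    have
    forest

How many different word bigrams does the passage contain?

21 tokens → 20 bigram windows in total.
Repeated bigrams (each contributes count−1 duplicates):
  hard have: 2
  hard sky: 2
  sky hard: 2
3 duplicate windows → 20 − 3 = 17 distinct.

17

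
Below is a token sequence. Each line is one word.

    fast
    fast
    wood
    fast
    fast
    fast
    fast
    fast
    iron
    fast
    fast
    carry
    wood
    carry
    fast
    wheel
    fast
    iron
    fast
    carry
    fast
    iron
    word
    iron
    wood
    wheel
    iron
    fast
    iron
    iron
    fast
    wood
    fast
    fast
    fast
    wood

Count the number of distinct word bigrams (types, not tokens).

17

36 tokens → 35 bigram windows in total.
Repeated bigrams (each contributes count−1 duplicates):
  fast fast: 8
  fast iron: 4
  iron fast: 4
  fast wood: 3
  carry fast: 2
  fast carry: 2
  wood fast: 2
18 duplicate windows → 35 − 18 = 17 distinct.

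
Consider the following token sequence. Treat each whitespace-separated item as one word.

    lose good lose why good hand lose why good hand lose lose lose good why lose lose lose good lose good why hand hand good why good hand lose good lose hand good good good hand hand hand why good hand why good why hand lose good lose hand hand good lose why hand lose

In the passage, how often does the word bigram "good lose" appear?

5

Scanning the 54 overlapping bigram windows for "good lose":
  position 2–3: good lose
  position 19–20: good lose
  position 30–31: good lose
  position 47–48: good lose
  position 51–52: good lose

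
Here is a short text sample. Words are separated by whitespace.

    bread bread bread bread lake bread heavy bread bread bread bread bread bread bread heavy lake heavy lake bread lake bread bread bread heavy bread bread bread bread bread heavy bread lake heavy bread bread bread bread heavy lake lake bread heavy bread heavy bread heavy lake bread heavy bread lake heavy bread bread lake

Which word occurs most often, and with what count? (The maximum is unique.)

"bread", 33 times

Unigram frequencies (highest first):
  bread: 33
  heavy: 12
  lake: 10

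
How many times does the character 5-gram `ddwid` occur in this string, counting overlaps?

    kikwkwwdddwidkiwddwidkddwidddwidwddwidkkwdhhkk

5

Sliding a length-5 window over the 46 characters (42 positions):
  position 9–13: ddwid
  position 17–21: ddwid
  position 23–27: ddwid
  position 28–32: ddwid
  position 34–38: ddwid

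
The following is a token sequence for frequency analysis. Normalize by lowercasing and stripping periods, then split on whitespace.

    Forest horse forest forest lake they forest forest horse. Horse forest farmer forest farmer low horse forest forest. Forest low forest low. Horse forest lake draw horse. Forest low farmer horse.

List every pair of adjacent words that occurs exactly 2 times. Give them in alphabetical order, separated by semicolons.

forest farmer; forest horse; forest lake; low horse

Bigram counts meeting the condition (exactly 2 times):
  forest farmer: 2
  forest horse: 2
  forest lake: 2
  low horse: 2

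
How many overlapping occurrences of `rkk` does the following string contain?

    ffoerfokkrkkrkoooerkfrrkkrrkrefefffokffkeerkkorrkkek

4

Sliding a length-3 window over the 52 characters (50 positions):
  position 10–12: rkk
  position 23–25: rkk
  position 43–45: rkk
  position 48–50: rkk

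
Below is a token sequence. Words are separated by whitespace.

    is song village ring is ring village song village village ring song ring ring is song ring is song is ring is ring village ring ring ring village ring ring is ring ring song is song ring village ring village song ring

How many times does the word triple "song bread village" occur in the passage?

0

Scanning the 40 overlapping trigram windows for "song bread village":
  (none found)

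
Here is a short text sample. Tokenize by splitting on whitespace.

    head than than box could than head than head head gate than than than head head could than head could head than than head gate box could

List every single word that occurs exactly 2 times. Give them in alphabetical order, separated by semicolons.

box; gate

Unigram counts meeting the condition (exactly 2 times):
  box: 2
  gate: 2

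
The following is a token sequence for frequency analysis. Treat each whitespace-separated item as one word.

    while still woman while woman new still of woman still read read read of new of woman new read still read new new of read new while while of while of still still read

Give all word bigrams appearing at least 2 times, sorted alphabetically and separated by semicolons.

new of; of woman; read new; read read; still read; while of; woman new

Bigram counts meeting the condition (at least 2 times):
  new of: 2
  of woman: 2
  read new: 2
  read read: 2
  still read: 3
  while of: 2
  woman new: 2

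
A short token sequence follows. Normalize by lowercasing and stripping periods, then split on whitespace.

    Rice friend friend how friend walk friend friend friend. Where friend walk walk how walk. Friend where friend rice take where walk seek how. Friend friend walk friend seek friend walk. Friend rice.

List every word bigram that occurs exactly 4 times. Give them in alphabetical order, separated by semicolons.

friend friend; friend walk; walk friend

Bigram counts meeting the condition (exactly 4 times):
  friend friend: 4
  friend walk: 4
  walk friend: 4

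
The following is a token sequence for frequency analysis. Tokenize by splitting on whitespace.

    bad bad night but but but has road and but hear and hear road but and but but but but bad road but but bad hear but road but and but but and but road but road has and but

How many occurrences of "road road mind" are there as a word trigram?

0

Scanning the 38 overlapping trigram windows for "road road mind":
  (none found)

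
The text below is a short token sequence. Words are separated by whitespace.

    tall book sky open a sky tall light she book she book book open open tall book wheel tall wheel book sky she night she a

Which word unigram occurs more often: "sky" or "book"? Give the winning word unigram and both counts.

"book" (6 vs 3)

"sky": 3 occurrences
"book": 6 occurrences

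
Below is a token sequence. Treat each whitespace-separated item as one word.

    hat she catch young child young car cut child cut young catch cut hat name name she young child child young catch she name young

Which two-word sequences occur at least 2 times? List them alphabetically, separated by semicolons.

Bigram counts meeting the condition (at least 2 times):
  child young: 2
  young catch: 2
  young child: 2

child young; young catch; young child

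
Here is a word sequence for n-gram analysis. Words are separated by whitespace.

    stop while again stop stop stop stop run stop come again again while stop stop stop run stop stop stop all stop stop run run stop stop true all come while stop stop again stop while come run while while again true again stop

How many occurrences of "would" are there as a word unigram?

Scanning the 44 tokens for "would":
  (none found)

0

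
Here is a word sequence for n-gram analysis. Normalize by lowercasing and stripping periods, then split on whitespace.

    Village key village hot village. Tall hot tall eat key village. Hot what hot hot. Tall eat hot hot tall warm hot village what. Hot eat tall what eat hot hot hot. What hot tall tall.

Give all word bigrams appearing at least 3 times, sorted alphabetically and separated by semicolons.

Bigram counts meeting the condition (at least 3 times):
  hot hot: 4
  hot tall: 4
  what hot: 3

hot hot; hot tall; what hot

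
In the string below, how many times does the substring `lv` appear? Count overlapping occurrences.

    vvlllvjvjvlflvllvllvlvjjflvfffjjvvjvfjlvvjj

Sliding a length-2 window over the 43 characters (42 positions):
  position 5–6: lv
  position 13–14: lv
  position 16–17: lv
  position 19–20: lv
  position 21–22: lv
  position 26–27: lv
  position 39–40: lv

7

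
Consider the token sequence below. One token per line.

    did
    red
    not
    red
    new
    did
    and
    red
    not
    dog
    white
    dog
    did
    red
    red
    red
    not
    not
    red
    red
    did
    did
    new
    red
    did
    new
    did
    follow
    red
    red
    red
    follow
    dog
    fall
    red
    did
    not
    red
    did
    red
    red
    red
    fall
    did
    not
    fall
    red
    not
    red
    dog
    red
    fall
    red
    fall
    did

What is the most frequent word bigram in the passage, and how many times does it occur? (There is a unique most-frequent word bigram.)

Bigram frequencies (highest first):
  red red: 7
  red not: 4
  not red: 4
  red did: 4
  did red: 3
  fall red: 3
  … (23 more, each ≤ 3)

"red red", 7 times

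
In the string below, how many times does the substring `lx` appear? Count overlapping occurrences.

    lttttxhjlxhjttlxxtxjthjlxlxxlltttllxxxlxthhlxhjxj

7

Sliding a length-2 window over the 49 characters (48 positions):
  position 9–10: lx
  position 15–16: lx
  position 24–25: lx
  position 26–27: lx
  position 35–36: lx
  position 39–40: lx
  position 44–45: lx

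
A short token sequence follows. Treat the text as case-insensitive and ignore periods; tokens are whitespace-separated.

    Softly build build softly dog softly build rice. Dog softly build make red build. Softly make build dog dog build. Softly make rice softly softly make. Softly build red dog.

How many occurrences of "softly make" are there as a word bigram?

3

Scanning the 29 overlapping bigram windows for "softly make":
  position 15–16: softly make
  position 21–22: softly make
  position 25–26: softly make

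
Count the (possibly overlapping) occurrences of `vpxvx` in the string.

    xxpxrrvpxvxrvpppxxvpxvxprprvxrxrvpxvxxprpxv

3

Sliding a length-5 window over the 43 characters (39 positions):
  position 7–11: vpxvx
  position 19–23: vpxvx
  position 33–37: vpxvx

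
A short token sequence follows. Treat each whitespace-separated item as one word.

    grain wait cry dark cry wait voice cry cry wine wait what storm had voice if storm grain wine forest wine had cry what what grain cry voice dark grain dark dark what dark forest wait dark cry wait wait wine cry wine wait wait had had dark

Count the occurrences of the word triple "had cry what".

Scanning the 46 overlapping trigram windows for "had cry what":
  position 22–24: had cry what

1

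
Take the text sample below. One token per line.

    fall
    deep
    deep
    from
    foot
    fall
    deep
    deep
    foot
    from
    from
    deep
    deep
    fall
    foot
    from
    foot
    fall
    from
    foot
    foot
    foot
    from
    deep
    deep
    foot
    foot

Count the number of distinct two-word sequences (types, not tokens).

27 tokens → 26 bigram windows in total.
Repeated bigrams (each contributes count−1 duplicates):
  deep deep: 4
  foot foot: 3
  foot from: 3
  from foot: 3
  deep foot: 2
  fall deep: 2
  foot fall: 2
  from deep: 2
13 duplicate windows → 26 − 13 = 13 distinct.

13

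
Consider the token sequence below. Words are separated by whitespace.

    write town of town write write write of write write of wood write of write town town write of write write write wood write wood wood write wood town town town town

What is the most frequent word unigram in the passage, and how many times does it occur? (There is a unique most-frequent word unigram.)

"write", 14 times

Unigram frequencies (highest first):
  write: 14
  town: 8
  of: 5
  wood: 5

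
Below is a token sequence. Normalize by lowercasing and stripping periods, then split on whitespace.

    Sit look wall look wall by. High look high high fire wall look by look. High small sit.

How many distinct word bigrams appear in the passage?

14

18 tokens → 17 bigram windows in total.
Repeated bigrams (each contributes count−1 duplicates):
  look high: 2
  look wall: 2
  wall look: 2
3 duplicate windows → 17 − 3 = 14 distinct.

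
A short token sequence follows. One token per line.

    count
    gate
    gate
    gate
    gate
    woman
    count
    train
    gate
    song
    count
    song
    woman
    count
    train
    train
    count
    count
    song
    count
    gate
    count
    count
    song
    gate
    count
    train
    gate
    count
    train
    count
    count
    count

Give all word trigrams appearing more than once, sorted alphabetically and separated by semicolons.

Trigram counts meeting the condition (more than once):
  count count song: 2
  count train gate: 2
  gate count train: 2
  gate gate gate: 2
  train count count: 2
  woman count train: 2

count count song; count train gate; gate count train; gate gate gate; train count count; woman count train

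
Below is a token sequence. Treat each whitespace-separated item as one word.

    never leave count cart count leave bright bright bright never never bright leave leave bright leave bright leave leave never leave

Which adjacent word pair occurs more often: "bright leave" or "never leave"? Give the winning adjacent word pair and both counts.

"bright leave" (3 vs 2)

"bright leave": 3 occurrences
"never leave": 2 occurrences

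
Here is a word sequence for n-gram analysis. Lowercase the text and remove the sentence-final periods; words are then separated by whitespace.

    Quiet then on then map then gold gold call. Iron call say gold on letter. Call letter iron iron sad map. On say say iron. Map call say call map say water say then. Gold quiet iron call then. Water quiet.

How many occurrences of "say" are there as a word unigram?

Scanning the 41 tokens for "say":
  position 12: say
  position 23: say
  position 24: say
  position 28: say
  position 31: say
  position 33: say

6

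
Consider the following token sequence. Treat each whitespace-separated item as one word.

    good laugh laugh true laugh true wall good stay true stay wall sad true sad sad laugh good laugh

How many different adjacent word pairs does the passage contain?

16

19 tokens → 18 bigram windows in total.
Repeated bigrams (each contributes count−1 duplicates):
  good laugh: 2
  laugh true: 2
2 duplicate windows → 18 − 2 = 16 distinct.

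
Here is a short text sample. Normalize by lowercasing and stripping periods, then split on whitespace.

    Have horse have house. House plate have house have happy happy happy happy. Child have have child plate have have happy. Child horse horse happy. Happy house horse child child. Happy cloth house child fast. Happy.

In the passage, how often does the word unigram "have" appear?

Scanning the 36 tokens for "have":
  position 1: have
  position 3: have
  position 7: have
  position 9: have
  position 15: have
  position 16: have
  position 19: have
  position 20: have

8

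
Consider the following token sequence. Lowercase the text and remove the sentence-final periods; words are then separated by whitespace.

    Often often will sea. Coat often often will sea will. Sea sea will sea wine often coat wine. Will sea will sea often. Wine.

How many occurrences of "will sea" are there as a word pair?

6

Scanning the 23 overlapping bigram windows for "will sea":
  position 3–4: will sea
  position 8–9: will sea
  position 10–11: will sea
  position 13–14: will sea
  position 19–20: will sea
  position 21–22: will sea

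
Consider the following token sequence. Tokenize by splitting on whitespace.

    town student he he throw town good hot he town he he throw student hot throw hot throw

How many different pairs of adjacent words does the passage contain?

18 tokens → 17 bigram windows in total.
Repeated bigrams (each contributes count−1 duplicates):
  he he: 2
  he throw: 2
  hot throw: 2
3 duplicate windows → 17 − 3 = 14 distinct.

14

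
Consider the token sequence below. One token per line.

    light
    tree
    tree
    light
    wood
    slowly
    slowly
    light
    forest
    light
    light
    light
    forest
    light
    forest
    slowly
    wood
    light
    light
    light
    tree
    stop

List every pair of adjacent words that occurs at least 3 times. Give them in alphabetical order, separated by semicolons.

Bigram counts meeting the condition (at least 3 times):
  light forest: 3
  light light: 4

light forest; light light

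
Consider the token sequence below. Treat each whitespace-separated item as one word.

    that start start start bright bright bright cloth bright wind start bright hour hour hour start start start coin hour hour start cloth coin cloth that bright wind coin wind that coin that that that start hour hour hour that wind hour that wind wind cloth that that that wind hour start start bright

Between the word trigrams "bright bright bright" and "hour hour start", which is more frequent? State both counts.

"bright bright bright": 1 occurrence
"hour hour start": 2 occurrences

"hour hour start" (2 vs 1)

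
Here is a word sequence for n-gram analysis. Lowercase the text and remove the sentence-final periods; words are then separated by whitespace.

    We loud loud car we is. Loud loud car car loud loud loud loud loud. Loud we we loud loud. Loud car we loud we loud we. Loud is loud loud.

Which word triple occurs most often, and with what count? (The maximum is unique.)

Trigram frequencies (highest first):
  loud loud loud: 5
  loud loud car: 3
  we loud loud: 2
  loud car we: 2
  is loud loud: 2
  we loud we: 2
  … (12 more, each ≤ 2)

"loud loud loud", 5 times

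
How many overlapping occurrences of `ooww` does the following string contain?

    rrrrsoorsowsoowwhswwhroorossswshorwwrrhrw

1

Sliding a length-4 window over the 41 characters (38 positions):
  position 13–16: ooww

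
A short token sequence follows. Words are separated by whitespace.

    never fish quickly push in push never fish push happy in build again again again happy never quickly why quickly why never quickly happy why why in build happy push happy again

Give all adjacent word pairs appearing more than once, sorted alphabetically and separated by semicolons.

again again; in build; never fish; never quickly; push happy; quickly why

Bigram counts meeting the condition (more than once):
  again again: 2
  in build: 2
  never fish: 2
  never quickly: 2
  push happy: 2
  quickly why: 2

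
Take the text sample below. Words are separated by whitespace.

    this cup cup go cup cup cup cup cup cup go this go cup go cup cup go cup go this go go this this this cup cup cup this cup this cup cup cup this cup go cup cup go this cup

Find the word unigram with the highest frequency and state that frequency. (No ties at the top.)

Unigram frequencies (highest first):
  cup: 23
  this: 10
  go: 10

"cup", 23 times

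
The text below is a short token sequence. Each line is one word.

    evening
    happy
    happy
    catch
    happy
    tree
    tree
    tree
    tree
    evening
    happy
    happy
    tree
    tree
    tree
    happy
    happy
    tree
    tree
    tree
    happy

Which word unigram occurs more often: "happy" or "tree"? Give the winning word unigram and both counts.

"happy": 8 occurrences
"tree": 10 occurrences

"tree" (10 vs 8)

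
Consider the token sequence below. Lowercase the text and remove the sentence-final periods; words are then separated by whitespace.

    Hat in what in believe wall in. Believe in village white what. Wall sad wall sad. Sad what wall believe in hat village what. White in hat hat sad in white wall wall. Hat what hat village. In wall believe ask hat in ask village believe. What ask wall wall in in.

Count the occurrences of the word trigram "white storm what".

0

Scanning the 50 overlapping trigram windows for "white storm what":
  (none found)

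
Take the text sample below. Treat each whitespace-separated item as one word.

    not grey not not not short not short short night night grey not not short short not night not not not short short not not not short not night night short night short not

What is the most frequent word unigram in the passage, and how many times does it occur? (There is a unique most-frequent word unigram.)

Unigram frequencies (highest first):
  not: 16
  short: 10
  night: 6
  grey: 2

"not", 16 times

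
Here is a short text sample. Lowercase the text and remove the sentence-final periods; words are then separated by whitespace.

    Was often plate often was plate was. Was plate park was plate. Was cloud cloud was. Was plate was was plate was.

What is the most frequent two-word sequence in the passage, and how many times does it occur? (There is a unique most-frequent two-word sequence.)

Bigram frequencies (highest first):
  was plate: 5
  plate was: 4
  was was: 3
  was often: 1
  often plate: 1
  plate often: 1
  … (6 more, each ≤ 1)

"was plate", 5 times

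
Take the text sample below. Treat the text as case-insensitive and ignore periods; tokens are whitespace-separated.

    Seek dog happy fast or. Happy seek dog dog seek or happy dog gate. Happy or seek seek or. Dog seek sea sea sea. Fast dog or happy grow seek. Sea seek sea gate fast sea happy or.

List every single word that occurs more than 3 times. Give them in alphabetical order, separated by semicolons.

dog; happy; or; sea; seek

Unigram counts meeting the condition (more than 3 times):
  dog: 6
  happy: 6
  or: 6
  sea: 6
  seek: 8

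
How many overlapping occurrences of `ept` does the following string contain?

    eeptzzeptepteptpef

Sliding a length-3 window over the 18 characters (16 positions):
  position 2–4: ept
  position 7–9: ept
  position 10–12: ept
  position 13–15: ept

4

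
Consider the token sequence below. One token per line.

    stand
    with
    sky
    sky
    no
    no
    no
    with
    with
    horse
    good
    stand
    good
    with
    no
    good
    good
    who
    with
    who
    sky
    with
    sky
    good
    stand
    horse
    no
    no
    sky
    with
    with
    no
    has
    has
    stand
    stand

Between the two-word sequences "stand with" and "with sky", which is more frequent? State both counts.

"stand with": 1 occurrence
"with sky": 2 occurrences

"with sky" (2 vs 1)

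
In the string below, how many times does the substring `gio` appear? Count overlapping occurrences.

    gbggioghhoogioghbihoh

2

Sliding a length-3 window over the 21 characters (19 positions):
  position 4–6: gio
  position 12–14: gio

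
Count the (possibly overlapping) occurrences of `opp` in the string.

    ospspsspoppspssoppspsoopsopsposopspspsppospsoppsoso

3

Sliding a length-3 window over the 51 characters (49 positions):
  position 9–11: opp
  position 16–18: opp
  position 45–47: opp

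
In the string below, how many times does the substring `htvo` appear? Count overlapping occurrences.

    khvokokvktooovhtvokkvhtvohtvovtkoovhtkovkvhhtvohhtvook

Sliding a length-4 window over the 54 characters (51 positions):
  position 15–18: htvo
  position 22–25: htvo
  position 26–29: htvo
  position 44–47: htvo
  position 49–52: htvo

5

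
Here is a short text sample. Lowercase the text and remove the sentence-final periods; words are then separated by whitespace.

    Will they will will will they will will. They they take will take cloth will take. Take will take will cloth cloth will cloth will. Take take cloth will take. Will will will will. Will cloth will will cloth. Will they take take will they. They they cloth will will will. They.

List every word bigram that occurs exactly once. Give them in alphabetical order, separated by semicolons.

Bigram counts meeting the condition (exactly once):
  cloth cloth: 1
  they cloth: 1

cloth cloth; they cloth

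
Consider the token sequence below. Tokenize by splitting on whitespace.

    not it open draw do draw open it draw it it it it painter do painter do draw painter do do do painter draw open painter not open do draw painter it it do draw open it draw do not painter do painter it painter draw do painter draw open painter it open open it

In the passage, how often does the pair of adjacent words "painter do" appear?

4

Scanning the 54 overlapping bigram windows for "painter do":
  position 14–15: painter do
  position 16–17: painter do
  position 19–20: painter do
  position 41–42: painter do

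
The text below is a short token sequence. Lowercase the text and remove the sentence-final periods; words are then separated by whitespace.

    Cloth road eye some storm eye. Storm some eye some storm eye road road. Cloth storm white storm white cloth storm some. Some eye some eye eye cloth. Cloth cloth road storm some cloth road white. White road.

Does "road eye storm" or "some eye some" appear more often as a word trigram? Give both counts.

"some eye some" (2 vs 0)

"road eye storm": 0 occurrences
"some eye some": 2 occurrences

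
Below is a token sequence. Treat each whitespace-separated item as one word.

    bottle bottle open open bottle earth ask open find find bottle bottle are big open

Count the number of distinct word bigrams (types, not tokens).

15 tokens → 14 bigram windows in total.
Repeated bigrams (each contributes count−1 duplicates):
  bottle bottle: 2
1 duplicate windows → 14 − 1 = 13 distinct.

13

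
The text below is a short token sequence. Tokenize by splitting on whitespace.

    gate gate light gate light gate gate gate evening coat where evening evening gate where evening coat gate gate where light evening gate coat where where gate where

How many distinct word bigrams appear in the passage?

28 tokens → 27 bigram windows in total.
Repeated bigrams (each contributes count−1 duplicates):
  gate gate: 4
  gate where: 3
  coat where: 2
  evening coat: 2
  evening gate: 2
  gate light: 2
  light gate: 2
  where evening: 2
11 duplicate windows → 27 − 11 = 16 distinct.

16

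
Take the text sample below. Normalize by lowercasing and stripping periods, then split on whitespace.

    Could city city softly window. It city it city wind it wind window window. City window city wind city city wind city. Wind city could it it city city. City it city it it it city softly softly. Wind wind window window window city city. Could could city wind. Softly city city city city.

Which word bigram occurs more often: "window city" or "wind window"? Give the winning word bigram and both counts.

"window city" (3 vs 2)

"window city": 3 occurrences
"wind window": 2 occurrences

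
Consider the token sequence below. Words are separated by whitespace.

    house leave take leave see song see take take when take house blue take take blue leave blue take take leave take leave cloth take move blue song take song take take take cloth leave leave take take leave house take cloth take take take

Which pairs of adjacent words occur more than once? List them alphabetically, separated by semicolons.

Bigram counts meeting the condition (more than once):
  blue take: 2
  cloth take: 2
  leave take: 3
  song take: 2
  take cloth: 2
  take leave: 4
  take take: 8

blue take; cloth take; leave take; song take; take cloth; take leave; take take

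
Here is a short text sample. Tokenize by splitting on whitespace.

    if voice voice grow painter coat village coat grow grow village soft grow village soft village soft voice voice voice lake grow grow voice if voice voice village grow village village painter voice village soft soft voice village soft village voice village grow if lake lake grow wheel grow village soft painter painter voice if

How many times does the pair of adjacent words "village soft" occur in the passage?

Scanning the 54 overlapping bigram windows for "village soft":
  position 11–12: village soft
  position 14–15: village soft
  position 16–17: village soft
  position 34–35: village soft
  position 38–39: village soft
  position 50–51: village soft

6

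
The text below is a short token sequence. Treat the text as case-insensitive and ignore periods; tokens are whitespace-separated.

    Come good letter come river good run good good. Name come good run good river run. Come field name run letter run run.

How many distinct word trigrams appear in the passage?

23 tokens → 21 trigram windows in total.
Repeated trigrams (each contributes count−1 duplicates):
  good run good: 2
1 duplicate windows → 21 − 1 = 20 distinct.

20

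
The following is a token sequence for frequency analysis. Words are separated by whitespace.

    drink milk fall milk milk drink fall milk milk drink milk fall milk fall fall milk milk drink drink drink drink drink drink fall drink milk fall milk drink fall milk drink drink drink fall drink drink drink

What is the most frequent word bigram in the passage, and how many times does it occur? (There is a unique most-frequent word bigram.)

Bigram frequencies (highest first):
  drink drink: 9
  fall milk: 6
  milk drink: 5
  milk fall: 4
  drink fall: 4
  drink milk: 3
  … (3 more, each ≤ 3)

"drink drink", 9 times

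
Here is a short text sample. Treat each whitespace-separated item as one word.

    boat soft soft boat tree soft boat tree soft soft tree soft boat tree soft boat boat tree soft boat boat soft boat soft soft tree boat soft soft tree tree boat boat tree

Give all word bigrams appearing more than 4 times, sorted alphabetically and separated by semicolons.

boat tree; soft boat; tree soft

Bigram counts meeting the condition (more than 4 times):
  boat tree: 5
  soft boat: 6
  tree soft: 5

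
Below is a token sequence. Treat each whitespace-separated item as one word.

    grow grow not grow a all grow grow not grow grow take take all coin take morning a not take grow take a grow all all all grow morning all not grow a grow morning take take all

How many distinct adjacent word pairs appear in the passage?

24

38 tokens → 37 bigram windows in total.
Repeated bigrams (each contributes count−1 duplicates):
  grow grow: 3
  not grow: 3
  a grow: 2
  all all: 2
  all grow: 2
  grow a: 2
  grow morning: 2
  grow not: 2
  … (3 more repeated)
13 duplicate windows → 37 − 13 = 24 distinct.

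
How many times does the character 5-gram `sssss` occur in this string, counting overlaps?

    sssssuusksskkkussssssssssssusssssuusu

Sliding a length-5 window over the 37 characters (33 positions):
  position 1–5: sssss
  position 16–20: sssss
  position 17–21: sssss
  position 18–22: sssss
  position 19–23: sssss
  position 20–24: sssss
  position 21–25: sssss
  position 22–26: sssss
  position 23–27: sssss
  position 29–33: sssss

10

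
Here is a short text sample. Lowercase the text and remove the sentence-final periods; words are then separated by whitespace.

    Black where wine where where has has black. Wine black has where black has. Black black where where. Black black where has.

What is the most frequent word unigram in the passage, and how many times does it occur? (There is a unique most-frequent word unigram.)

"black", 8 times

Unigram frequencies (highest first):
  black: 8
  where: 7
  has: 5
  wine: 2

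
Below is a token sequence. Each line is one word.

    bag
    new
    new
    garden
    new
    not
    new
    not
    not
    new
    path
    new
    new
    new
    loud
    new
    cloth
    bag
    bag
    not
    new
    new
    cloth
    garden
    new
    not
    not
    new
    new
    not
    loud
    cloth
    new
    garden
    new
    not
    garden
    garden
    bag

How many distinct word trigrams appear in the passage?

31

39 tokens → 37 trigram windows in total.
Repeated trigrams (each contributes count−1 duplicates):
  garden new not: 3
  new garden new: 2
  new not not: 2
  not new new: 2
  not not new: 2
6 duplicate windows → 37 − 6 = 31 distinct.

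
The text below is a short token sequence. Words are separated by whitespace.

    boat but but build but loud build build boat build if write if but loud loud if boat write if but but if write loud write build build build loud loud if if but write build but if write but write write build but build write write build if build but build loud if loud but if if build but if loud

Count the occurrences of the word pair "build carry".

0

Scanning the 61 overlapping bigram windows for "build carry":
  (none found)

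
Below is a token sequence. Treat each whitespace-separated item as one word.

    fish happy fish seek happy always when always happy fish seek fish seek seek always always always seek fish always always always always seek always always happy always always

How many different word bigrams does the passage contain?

29 tokens → 28 bigram windows in total.
Repeated bigrams (each contributes count−1 duplicates):
  always always: 7
  fish seek: 3
  always happy: 2
  always seek: 2
  happy always: 2
  happy fish: 2
  seek always: 2
  seek fish: 2
14 duplicate windows → 28 − 14 = 14 distinct.

14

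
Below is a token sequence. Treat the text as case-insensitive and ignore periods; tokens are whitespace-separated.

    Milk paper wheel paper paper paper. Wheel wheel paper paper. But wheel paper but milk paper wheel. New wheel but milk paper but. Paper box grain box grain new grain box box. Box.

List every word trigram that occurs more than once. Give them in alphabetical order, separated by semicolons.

Trigram counts meeting the condition (more than once):
  but milk paper: 2
  milk paper wheel: 2
  wheel paper paper: 2

but milk paper; milk paper wheel; wheel paper paper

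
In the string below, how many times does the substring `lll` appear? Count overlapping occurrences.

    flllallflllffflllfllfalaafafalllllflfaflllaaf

Sliding a length-3 window over the 45 characters (43 positions):
  position 2–4: lll
  position 9–11: lll
  position 15–17: lll
  position 30–32: lll
  position 31–33: lll
  position 32–34: lll
  position 40–42: lll

7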